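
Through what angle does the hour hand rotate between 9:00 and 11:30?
The hour hand moves 0.5 degrees per minute.
Time elapsed: 11:30 - 9:00 = 150 minutes
Angular displacement: 150 x 0.5 = 75 degrees

Final answer: 75 degrees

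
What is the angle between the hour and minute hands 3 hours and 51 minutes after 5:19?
First find the time 3 hours and 51 minutes after 5:19.
Total minutes: 5 x 60 + 19 + 3 x 60 + 51 = 550.
550 mod 720 = 550 minutes = 9:10.
Now compute the angle at 9:10:
Hour hand: 9 x 30 + 10 x 0.5 = 275 degrees
Minute hand: 10 x 6 = 60 degrees
Difference: |275 - 60| = 215 degrees
Smaller angle: 360 - 215 = 145 degrees

Final answer: 145 degrees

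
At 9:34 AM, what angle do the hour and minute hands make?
Hour hand position: 9 x 30 + 34 x 0.5 = 287 degrees
Minute hand position: 34 x 6 = 204 degrees
Difference: |287 - 204| = 83 degrees
The angle between the hands is 83 degrees

Final answer: 83 degrees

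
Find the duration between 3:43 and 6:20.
From 3:43 to 6:20:
(6 x 60 + 20) - (3 x 60 + 43) = 380 - 223 = 157 minutes
= 2 hours and 37 minutes

Final answer: 2 hours and 37 minutes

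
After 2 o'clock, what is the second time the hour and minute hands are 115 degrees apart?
At t minutes past 2:00, the hour hand is at 30 x 2 + 0.5t degrees and the minute hand is at 6t degrees.
The smaller angle between them is 115 degrees when |30H - 5.5t| = 115 or |30H - 5.5t| = 245.
With H = 2, solve 30 x 2 - 5.5t = +/- target for each target:
  t = (30 x 2 - 115) / 5.5 = -10 (outside (0, 60))
  t = (30 x 2 + 115) / 5.5 = 31.82
  t = (30 x 2 - 245) / 5.5 = -33.64 (outside (0, 60))
  t = (30 x 2 + 245) / 5.5 = 55.45
Valid solutions in (0, 60): {31.82, 55.45} minutes.
The second occurrence is t = 55.45 minutes.
The hands form a 115-degree angle at 55.45 minutes past 2:00.

Final answer: 55.45 minutes past 2:00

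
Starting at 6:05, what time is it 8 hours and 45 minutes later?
Starting time: 6:05
Adding 45 minutes to 5 minutes: 5 + 45 = 50 minutes
Adding 8 hours: 6 + 8 = 14 - 12 = 2
Final time: 2:50

Final answer: 2:50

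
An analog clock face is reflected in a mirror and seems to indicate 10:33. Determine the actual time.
Reflection across the vertical (12-6) axis maps a hand at angle A degrees to (360 - A) degrees, which sends a reading of T minutes past 12:00 to (720 - T) minutes past 12:00.
Mirror reads 10:33 = 633 minutes past 12:00.
Actual time: (720 - 633) mod 720 = 87 minutes = 1:27.

Final answer: 1:27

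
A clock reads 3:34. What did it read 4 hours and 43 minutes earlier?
Starting time: 3:34 = 214 total minutes past 12:00
Subtracting: 4 hours and 43 minutes = 283 minutes
214 - 283 = -69 (negative, add 12 hours = 720) = 651 minutes
= 10 hours and 51 minutes past 12:00 = 10:51

Final answer: 10:51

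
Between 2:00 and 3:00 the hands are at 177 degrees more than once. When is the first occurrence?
At t minutes past 2:00, the hour hand is at 30 x 2 + 0.5t degrees and the minute hand is at 6t degrees.
The smaller angle between them is 177 degrees when |30H - 5.5t| = 177 or |30H - 5.5t| = 183.
With H = 2, solve 30 x 2 - 5.5t = +/- target for each target:
  t = (30 x 2 - 177) / 5.5 = -21.27 (outside (0, 60))
  t = (30 x 2 + 177) / 5.5 = 43.09
  t = (30 x 2 - 183) / 5.5 = -22.36 (outside (0, 60))
  t = (30 x 2 + 183) / 5.5 = 44.18
Valid solutions in (0, 60): {43.09, 44.18} minutes.
The first occurrence is t = 43.09 minutes.
The hands form a 177-degree angle at 43.09 minutes past 2:00.

Final answer: 43.09 minutes past 2:00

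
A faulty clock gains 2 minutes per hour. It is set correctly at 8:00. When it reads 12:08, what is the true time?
For every 60 true minutes, the faulty clock advances 62 minutes, so 1 faulty-clock minute corresponds to 60/62 true minutes.
From 8:00 to 12:08 on the faulty dial is 248 minutes.
True elapsed: 248 x 60/62 = 240 minutes = 4 hours.
True time: 8:00 + 4 hours = 12:00.

Final answer: 12:00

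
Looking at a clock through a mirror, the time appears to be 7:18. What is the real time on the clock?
Reflection across the vertical (12-6) axis maps a hand at angle A degrees to (360 - A) degrees, which sends a reading of T minutes past 12:00 to (720 - T) minutes past 12:00.
Mirror reads 7:18 = 438 minutes past 12:00.
Actual time: (720 - 438) mod 720 = 282 minutes = 4:42.

Final answer: 4:42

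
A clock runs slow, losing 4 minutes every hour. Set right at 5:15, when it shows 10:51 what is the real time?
For every 60 true minutes, the faulty clock advances 56 minutes, so 1 faulty-clock minute corresponds to 60/56 true minutes.
From 5:15 to 10:51 on the faulty dial is 336 minutes.
True elapsed: 336 x 60/56 = 360 minutes = 6 hours.
True time: 5:15 + 6 hours = 11:15.

Final answer: 11:15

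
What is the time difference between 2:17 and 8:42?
From 2:17 to 8:42:
(8 x 60 + 42) - (2 x 60 + 17) = 522 - 137 = 385 minutes
= 6 hours and 25 minutes

Final answer: 6 hours and 25 minutes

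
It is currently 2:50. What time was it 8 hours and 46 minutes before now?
Starting time: 2:50 = 170 total minutes past 12:00
Subtracting: 8 hours and 46 minutes = 526 minutes
170 - 526 = -356 (negative, add 12 hours = 720) = 364 minutes
= 6 hours and 4 minutes past 12:00 = 6:04

Final answer: 6:04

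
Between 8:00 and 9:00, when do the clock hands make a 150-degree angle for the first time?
At t minutes past 8:00, the hour hand is at 30 x 8 + 0.5t degrees and the minute hand is at 6t degrees.
The smaller angle between them is 150 degrees when |30H - 5.5t| = 150 or |30H - 5.5t| = 210.
With H = 8, solve 30 x 8 - 5.5t = +/- target for each target:
  t = (30 x 8 - 150) / 5.5 = 16.36
  t = (30 x 8 + 150) / 5.5 = 70.91 (outside (0, 60))
  t = (30 x 8 - 210) / 5.5 = 5.45
  t = (30 x 8 + 210) / 5.5 = 81.82 (outside (0, 60))
Valid solutions in (0, 60): {5.45, 16.36} minutes.
The first occurrence is t = 5.45 minutes.
The hands form a 150-degree angle at 5.45 minutes past 8:00.

Final answer: 5.45 minutes past 8:00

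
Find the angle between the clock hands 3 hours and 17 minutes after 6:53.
First find the time 3 hours and 17 minutes after 6:53.
Total minutes: 6 x 60 + 53 + 3 x 60 + 17 = 610.
610 mod 720 = 610 minutes = 10:10.
Now compute the angle at 10:10:
Hour hand: 10 x 30 + 10 x 0.5 = 305 degrees
Minute hand: 10 x 6 = 60 degrees
Difference: |305 - 60| = 245 degrees
Smaller angle: 360 - 245 = 115 degrees

Final answer: 115 degrees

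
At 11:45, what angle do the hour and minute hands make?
Hour hand position: 11 x 30 + 45 x 0.5 = 352.5 degrees
Minute hand position: 45 x 6 = 270 degrees
Difference: |352.5 - 270| = 82.5 degrees
The angle between the hands is 82.5 degrees

Final answer: 82.5 degrees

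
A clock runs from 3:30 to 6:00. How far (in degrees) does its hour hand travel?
The hour hand moves 0.5 degrees per minute.
Time elapsed: 6:00 - 3:30 = 150 minutes
Angular displacement: 150 x 0.5 = 75 degrees

Final answer: 75 degrees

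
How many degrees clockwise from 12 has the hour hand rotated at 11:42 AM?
The hour hand moves 30 degrees per hour and 0.5 degrees per minute.
At 11:42: (11) x 30 + 42 x 0.5 = 330 + 21 = 351 degrees

Final answer: 351 degrees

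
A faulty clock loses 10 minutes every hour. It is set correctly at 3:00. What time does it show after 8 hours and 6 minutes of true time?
For every 60 true minutes, the faulty clock advances 60 - 10 = 50 minutes.
True elapsed: 8 hours and 6 minutes = 486 minutes.
Faulty clock advances: 486 x 50/60 = 405 minutes (drift: 81 minutes behind).
Shown time: 3:00 + 405 minutes = 9:45.

Final answer: 9:45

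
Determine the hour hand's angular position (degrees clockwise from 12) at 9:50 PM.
The hour hand moves 30 degrees per hour and 0.5 degrees per minute.
At 9:50: (9) x 30 + 50 x 0.5 = 270 + 25 = 295 degrees

Final answer: 295 degrees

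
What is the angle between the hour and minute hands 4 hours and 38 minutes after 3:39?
First find the time 4 hours and 38 minutes after 3:39.
Total minutes: 3 x 60 + 39 + 4 x 60 + 38 = 497.
497 mod 720 = 497 minutes = 8:17.
Now compute the angle at 8:17:
Hour hand: 8 x 30 + 17 x 0.5 = 248.5 degrees
Minute hand: 17 x 6 = 102 degrees
Difference: |248.5 - 102| = 146.5 degrees
The angle is 146.5 degrees

Final answer: 146.5 degrees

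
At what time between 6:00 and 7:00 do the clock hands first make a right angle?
At t minutes past 6:00, the hour hand is at 30 x 6 + 0.5t degrees and the minute hand is at 6t degrees.
The smaller angle between them is 90 degrees when |30H - 5.5t| = 90 or |30H - 5.5t| = 270.
With H = 6, solve 30 x 6 - 5.5t = +/- target for each target:
  t = (30 x 6 - 90) / 5.5 = 16.36
  t = (30 x 6 + 90) / 5.5 = 49.09
  t = (30 x 6 - 270) / 5.5 = -16.36 (outside (0, 60))
  t = (30 x 6 + 270) / 5.5 = 81.82 (outside (0, 60))
Valid solutions in (0, 60): {16.36, 49.09} minutes.
First occurrence: t = 16.36 minutes.
The hands are at right angles at 16.36 minutes past 6:00.

Final answer: 16.36 minutes past 6:00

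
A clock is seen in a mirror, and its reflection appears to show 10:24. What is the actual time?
Reflection across the vertical (12-6) axis maps a hand at angle A degrees to (360 - A) degrees, which sends a reading of T minutes past 12:00 to (720 - T) minutes past 12:00.
Mirror reads 10:24 = 624 minutes past 12:00.
Actual time: (720 - 624) mod 720 = 96 minutes = 1:36.

Final answer: 1:36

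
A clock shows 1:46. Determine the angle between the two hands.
Hour hand position: 1 x 30 + 46 x 0.5 = 53 degrees
Minute hand position: 46 x 6 = 276 degrees
Difference: |53 - 276| = 223 degrees
Since 223 > 180, the smaller angle is 360 - 223 = 137 degrees

Final answer: 137 degrees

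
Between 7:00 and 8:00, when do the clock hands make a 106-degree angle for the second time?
At t minutes past 7:00, the hour hand is at 30 x 7 + 0.5t degrees and the minute hand is at 6t degrees.
The smaller angle between them is 106 degrees when |30H - 5.5t| = 106 or |30H - 5.5t| = 254.
With H = 7, solve 30 x 7 - 5.5t = +/- target for each target:
  t = (30 x 7 - 106) / 5.5 = 18.91
  t = (30 x 7 + 106) / 5.5 = 57.45
  t = (30 x 7 - 254) / 5.5 = -8 (outside (0, 60))
  t = (30 x 7 + 254) / 5.5 = 84.36 (outside (0, 60))
Valid solutions in (0, 60): {18.91, 57.45} minutes.
The second occurrence is t = 57.45 minutes.
The hands form a 106-degree angle at 57.45 minutes past 7:00.

Final answer: 57.45 minutes past 7:00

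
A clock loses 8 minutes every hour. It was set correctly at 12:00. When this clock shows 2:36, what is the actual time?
For every 60 true minutes, the faulty clock advances 52 minutes, so 1 faulty-clock minute corresponds to 60/52 true minutes.
From 12:00 to 2:36 on the faulty dial is 156 minutes.
True elapsed: 156 x 60/52 = 180 minutes = 3 hours.
True time: 12:00 + 3 hours = 3:00.

Final answer: 3:00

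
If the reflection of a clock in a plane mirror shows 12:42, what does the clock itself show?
Reflection across the vertical (12-6) axis maps a hand at angle A degrees to (360 - A) degrees, which sends a reading of T minutes past 12:00 to (720 - T) minutes past 12:00.
Mirror reads 12:42 = 42 minutes past 12:00.
Actual time: (720 - 42) mod 720 = 678 minutes = 11:18.

Final answer: 11:18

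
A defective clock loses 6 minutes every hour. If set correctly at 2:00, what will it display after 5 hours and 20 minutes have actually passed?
For every 60 true minutes, the faulty clock advances 60 - 6 = 54 minutes.
True elapsed: 5 hours and 20 minutes = 320 minutes.
Faulty clock advances: 320 x 54/60 = 288 minutes (drift: 32 minutes behind).
Shown time: 2:00 + 288 minutes = 6:48.

Final answer: 6:48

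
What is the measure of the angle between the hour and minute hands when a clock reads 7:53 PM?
Hour hand position: 7 x 30 + 53 x 0.5 = 236.5 degrees
Minute hand position: 53 x 6 = 318 degrees
Difference: |236.5 - 318| = 81.5 degrees
The angle between the hands is 81.5 degrees

Final answer: 81.5 degrees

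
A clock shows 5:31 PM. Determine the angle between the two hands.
Hour hand position: 5 x 30 + 31 x 0.5 = 165.5 degrees
Minute hand position: 31 x 6 = 186 degrees
Difference: |165.5 - 186| = 20.5 degrees
The angle between the hands is 20.5 degrees

Final answer: 20.5 degrees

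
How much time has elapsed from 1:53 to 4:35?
From 1:53 to 4:35:
(4 x 60 + 35) - (1 x 60 + 53) = 275 - 113 = 162 minutes
= 2 hours and 42 minutes

Final answer: 2 hours and 42 minutes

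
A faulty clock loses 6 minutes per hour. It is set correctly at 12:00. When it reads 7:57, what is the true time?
For every 60 true minutes, the faulty clock advances 54 minutes, so 1 faulty-clock minute corresponds to 60/54 true minutes.
From 12:00 to 7:57 on the faulty dial is 477 minutes.
True elapsed: 477 x 60/54 = 530 minutes = 8 hours and 50 minutes.
True time: 12:00 + 8 hours and 50 minutes = 8:50.

Final answer: 8:50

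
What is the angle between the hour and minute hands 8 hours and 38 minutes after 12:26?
First find the time 8 hours and 38 minutes after 12:26.
Total minutes: 12 x 60 + 26 + 8 x 60 + 38 = 1264.
1264 mod 720 = 544 minutes = 9:04.
Now compute the angle at 9:04:
Hour hand: 9 x 30 + 4 x 0.5 = 272 degrees
Minute hand: 4 x 6 = 24 degrees
Difference: |272 - 24| = 248 degrees
Smaller angle: 360 - 248 = 112 degrees

Final answer: 112 degrees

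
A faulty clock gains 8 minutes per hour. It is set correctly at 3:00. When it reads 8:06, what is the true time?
For every 60 true minutes, the faulty clock advances 68 minutes, so 1 faulty-clock minute corresponds to 60/68 true minutes.
From 3:00 to 8:06 on the faulty dial is 306 minutes.
True elapsed: 306 x 60/68 = 270 minutes = 4 hours and 30 minutes.
True time: 3:00 + 4 hours and 30 minutes = 7:30.

Final answer: 7:30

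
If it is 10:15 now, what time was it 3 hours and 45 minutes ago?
Starting time: 10:15 = 615 total minutes past 12:00
Subtracting: 3 hours and 45 minutes = 225 minutes
615 - 225 = 390 minutes
= 6 hours and 30 minutes past 12:00 = 6:30

Final answer: 6:30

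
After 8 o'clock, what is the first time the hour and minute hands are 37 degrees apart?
At t minutes past 8:00, the hour hand is at 30 x 8 + 0.5t degrees and the minute hand is at 6t degrees.
The smaller angle between them is 37 degrees when |30H - 5.5t| = 37 or |30H - 5.5t| = 323.
With H = 8, solve 30 x 8 - 5.5t = +/- target for each target:
  t = (30 x 8 - 37) / 5.5 = 36.91
  t = (30 x 8 + 37) / 5.5 = 50.36
  t = (30 x 8 - 323) / 5.5 = -15.09 (outside (0, 60))
  t = (30 x 8 + 323) / 5.5 = 102.36 (outside (0, 60))
Valid solutions in (0, 60): {36.91, 50.36} minutes.
The first occurrence is t = 36.91 minutes.
The hands form a 37-degree angle at 36.91 minutes past 8:00.

Final answer: 36.91 minutes past 8:00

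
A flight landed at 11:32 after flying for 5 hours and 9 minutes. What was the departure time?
Starting time: 11:32 = 692 total minutes past 12:00
Subtracting: 5 hours and 9 minutes = 309 minutes
692 - 309 = 383 minutes
= 6 hours and 23 minutes past 12:00 = 6:23

Final answer: 6:23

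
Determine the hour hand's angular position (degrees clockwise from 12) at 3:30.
The hour hand moves 30 degrees per hour and 0.5 degrees per minute.
At 3:30: (3) x 30 + 30 x 0.5 = 90 + 15 = 105 degrees

Final answer: 105 degrees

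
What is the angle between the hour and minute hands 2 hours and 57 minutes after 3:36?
First find the time 2 hours and 57 minutes after 3:36.
Total minutes: 3 x 60 + 36 + 2 x 60 + 57 = 393.
393 mod 720 = 393 minutes = 6:33.
Now compute the angle at 6:33:
Hour hand: 6 x 30 + 33 x 0.5 = 196.5 degrees
Minute hand: 33 x 6 = 198 degrees
Difference: |196.5 - 198| = 1.5 degrees
The angle is 1.5 degrees

Final answer: 1.5 degrees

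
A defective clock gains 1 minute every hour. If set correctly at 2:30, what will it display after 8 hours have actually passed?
For every 60 true minutes, the faulty clock advances 60 + 1 = 61 minutes.
True elapsed: 8 hours = 480 minutes.
Faulty clock advances: 480 x 61/60 = 488 minutes (drift: 8 minutes ahead).
Shown time: 2:30 + 488 minutes = 10:38.

Final answer: 10:38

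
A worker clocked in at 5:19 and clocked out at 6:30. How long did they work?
From 5:19 to 6:30:
(6 x 60 + 30) - (5 x 60 + 19) = 390 - 319 = 71 minutes
= 1 hour and 11 minutes

Final answer: 1 hour and 11 minutes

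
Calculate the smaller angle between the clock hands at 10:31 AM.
Hour hand position: 10 x 30 + 31 x 0.5 = 315.5 degrees
Minute hand position: 31 x 6 = 186 degrees
Difference: |315.5 - 186| = 129.5 degrees
The angle between the hands is 129.5 degrees

Final answer: 129.5 degrees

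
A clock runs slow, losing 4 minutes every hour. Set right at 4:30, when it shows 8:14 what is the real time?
For every 60 true minutes, the faulty clock advances 56 minutes, so 1 faulty-clock minute corresponds to 60/56 true minutes.
From 4:30 to 8:14 on the faulty dial is 224 minutes.
True elapsed: 224 x 60/56 = 240 minutes = 4 hours.
True time: 4:30 + 4 hours = 8:30.

Final answer: 8:30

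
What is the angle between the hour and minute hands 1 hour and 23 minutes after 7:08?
First find the time 1 hour and 23 minutes after 7:08.
Total minutes: 7 x 60 + 8 + 1 x 60 + 23 = 511.
511 mod 720 = 511 minutes = 8:31.
Now compute the angle at 8:31:
Hour hand: 8 x 30 + 31 x 0.5 = 255.5 degrees
Minute hand: 31 x 6 = 186 degrees
Difference: |255.5 - 186| = 69.5 degrees
The angle is 69.5 degrees

Final answer: 69.5 degrees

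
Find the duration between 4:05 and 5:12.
From 4:05 to 5:12:
(5 x 60 + 12) - (4 x 60 + 5) = 312 - 245 = 67 minutes
= 1 hour and 7 minutes

Final answer: 1 hour and 7 minutes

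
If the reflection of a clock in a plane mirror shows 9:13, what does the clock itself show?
Reflection across the vertical (12-6) axis maps a hand at angle A degrees to (360 - A) degrees, which sends a reading of T minutes past 12:00 to (720 - T) minutes past 12:00.
Mirror reads 9:13 = 553 minutes past 12:00.
Actual time: (720 - 553) mod 720 = 167 minutes = 2:47.

Final answer: 2:47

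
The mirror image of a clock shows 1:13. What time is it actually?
Reflection across the vertical (12-6) axis maps a hand at angle A degrees to (360 - A) degrees, which sends a reading of T minutes past 12:00 to (720 - T) minutes past 12:00.
Mirror reads 1:13 = 73 minutes past 12:00.
Actual time: (720 - 73) mod 720 = 647 minutes = 10:47.

Final answer: 10:47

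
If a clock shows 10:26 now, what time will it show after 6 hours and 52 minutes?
Starting time: 10:26
Adding 52 minutes to 26 minutes: 26 + 52 = 78 minutes = 1 hour and 18 minutes
Adding 6 hours: 10 + 6 + 1 (carry) = 17 - 12 = 5
Final time: 5:18

Final answer: 5:18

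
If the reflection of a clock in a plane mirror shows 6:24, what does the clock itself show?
Reflection across the vertical (12-6) axis maps a hand at angle A degrees to (360 - A) degrees, which sends a reading of T minutes past 12:00 to (720 - T) minutes past 12:00.
Mirror reads 6:24 = 384 minutes past 12:00.
Actual time: (720 - 384) mod 720 = 336 minutes = 5:36.

Final answer: 5:36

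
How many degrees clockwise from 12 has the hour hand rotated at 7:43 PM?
The hour hand moves 30 degrees per hour and 0.5 degrees per minute.
At 7:43: (7) x 30 + 43 x 0.5 = 210 + 21.5 = 231.5 degrees

Final answer: 231.5 degrees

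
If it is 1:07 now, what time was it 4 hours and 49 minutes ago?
Starting time: 1:07 = 67 total minutes past 12:00
Subtracting: 4 hours and 49 minutes = 289 minutes
67 - 289 = -222 (negative, add 12 hours = 720) = 498 minutes
= 8 hours and 18 minutes past 12:00 = 8:18

Final answer: 8:18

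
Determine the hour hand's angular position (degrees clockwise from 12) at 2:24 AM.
The hour hand moves 30 degrees per hour and 0.5 degrees per minute.
At 2:24: (2) x 30 + 24 x 0.5 = 60 + 12 = 72 degrees

Final answer: 72 degrees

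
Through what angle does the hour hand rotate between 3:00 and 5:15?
The hour hand moves 0.5 degrees per minute.
Time elapsed: 5:15 - 3:00 = 135 minutes
Angular displacement: 135 x 0.5 = 67.5 degrees

Final answer: 67.5 degrees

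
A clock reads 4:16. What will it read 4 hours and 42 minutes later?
Starting time: 4:16
Adding 42 minutes to 16 minutes: 16 + 42 = 58 minutes
Adding 4 hours: 4 + 4 = 8
Final time: 8:58

Final answer: 8:58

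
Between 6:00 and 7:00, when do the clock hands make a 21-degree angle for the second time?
At t minutes past 6:00, the hour hand is at 30 x 6 + 0.5t degrees and the minute hand is at 6t degrees.
The smaller angle between them is 21 degrees when |30H - 5.5t| = 21 or |30H - 5.5t| = 339.
With H = 6, solve 30 x 6 - 5.5t = +/- target for each target:
  t = (30 x 6 - 21) / 5.5 = 28.91
  t = (30 x 6 + 21) / 5.5 = 36.55
  t = (30 x 6 - 339) / 5.5 = -28.91 (outside (0, 60))
  t = (30 x 6 + 339) / 5.5 = 94.36 (outside (0, 60))
Valid solutions in (0, 60): {28.91, 36.55} minutes.
The second occurrence is t = 36.55 minutes.
The hands form a 21-degree angle at 36.55 minutes past 6:00.

Final answer: 36.55 minutes past 6:00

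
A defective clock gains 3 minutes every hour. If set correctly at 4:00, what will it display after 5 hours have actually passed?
For every 60 true minutes, the faulty clock advances 60 + 3 = 63 minutes.
True elapsed: 5 hours = 300 minutes.
Faulty clock advances: 300 x 63/60 = 315 minutes (drift: 15 minutes ahead).
Shown time: 4:00 + 315 minutes = 9:15.

Final answer: 9:15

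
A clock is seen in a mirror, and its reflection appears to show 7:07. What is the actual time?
Reflection across the vertical (12-6) axis maps a hand at angle A degrees to (360 - A) degrees, which sends a reading of T minutes past 12:00 to (720 - T) minutes past 12:00.
Mirror reads 7:07 = 427 minutes past 12:00.
Actual time: (720 - 427) mod 720 = 293 minutes = 4:53.

Final answer: 4:53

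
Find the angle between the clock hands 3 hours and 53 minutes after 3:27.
First find the time 3 hours and 53 minutes after 3:27.
Total minutes: 3 x 60 + 27 + 3 x 60 + 53 = 440.
440 mod 720 = 440 minutes = 7:20.
Now compute the angle at 7:20:
Hour hand: 7 x 30 + 20 x 0.5 = 220 degrees
Minute hand: 20 x 6 = 120 degrees
Difference: |220 - 120| = 100 degrees
The angle is 100 degrees

Final answer: 100 degrees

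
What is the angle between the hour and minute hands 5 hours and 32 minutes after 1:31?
First find the time 5 hours and 32 minutes after 1:31.
Total minutes: 1 x 60 + 31 + 5 x 60 + 32 = 423.
423 mod 720 = 423 minutes = 7:03.
Now compute the angle at 7:03:
Hour hand: 7 x 30 + 3 x 0.5 = 211.5 degrees
Minute hand: 3 x 6 = 18 degrees
Difference: |211.5 - 18| = 193.5 degrees
Smaller angle: 360 - 193.5 = 166.5 degrees

Final answer: 166.5 degrees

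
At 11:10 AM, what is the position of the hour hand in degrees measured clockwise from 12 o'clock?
The hour hand moves 30 degrees per hour and 0.5 degrees per minute.
At 11:10: (11) x 30 + 10 x 0.5 = 330 + 5 = 335 degrees

Final answer: 335 degrees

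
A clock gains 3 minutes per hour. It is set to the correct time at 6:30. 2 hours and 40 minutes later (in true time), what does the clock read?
For every 60 true minutes, the faulty clock advances 60 + 3 = 63 minutes.
True elapsed: 2 hours and 40 minutes = 160 minutes.
Faulty clock advances: 160 x 63/60 = 168 minutes (drift: 8 minutes ahead).
Shown time: 6:30 + 168 minutes = 9:18.

Final answer: 9:18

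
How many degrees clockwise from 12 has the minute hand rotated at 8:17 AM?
The minute hand moves 6 degrees per minute.
At 8:17: 17 x 6 = 102 degrees

Final answer: 102 degrees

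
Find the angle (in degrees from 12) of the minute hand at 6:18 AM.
The minute hand moves 6 degrees per minute.
At 6:18: 18 x 6 = 108 degrees

Final answer: 108 degrees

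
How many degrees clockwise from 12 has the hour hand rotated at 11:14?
The hour hand moves 30 degrees per hour and 0.5 degrees per minute.
At 11:14: (11) x 30 + 14 x 0.5 = 330 + 7 = 337 degrees

Final answer: 337 degrees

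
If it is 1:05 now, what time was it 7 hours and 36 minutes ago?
Starting time: 1:05 = 65 total minutes past 12:00
Subtracting: 7 hours and 36 minutes = 456 minutes
65 - 456 = -391 (negative, add 12 hours = 720) = 329 minutes
= 5 hours and 29 minutes past 12:00 = 5:29

Final answer: 5:29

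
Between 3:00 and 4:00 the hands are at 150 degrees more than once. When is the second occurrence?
At t minutes past 3:00, the hour hand is at 30 x 3 + 0.5t degrees and the minute hand is at 6t degrees.
The smaller angle between them is 150 degrees when |30H - 5.5t| = 150 or |30H - 5.5t| = 210.
With H = 3, solve 30 x 3 - 5.5t = +/- target for each target:
  t = (30 x 3 - 150) / 5.5 = -10.91 (outside (0, 60))
  t = (30 x 3 + 150) / 5.5 = 43.64
  t = (30 x 3 - 210) / 5.5 = -21.82 (outside (0, 60))
  t = (30 x 3 + 210) / 5.5 = 54.55
Valid solutions in (0, 60): {43.64, 54.55} minutes.
The second occurrence is t = 54.55 minutes.
The hands form a 150-degree angle at 54.55 minutes past 3:00.

Final answer: 54.55 minutes past 3:00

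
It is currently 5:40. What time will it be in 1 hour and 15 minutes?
Starting time: 5:40
Adding 15 minutes to 40 minutes: 40 + 15 = 55 minutes
Adding 1 hour: 5 + 1 = 6
Final time: 6:55

Final answer: 6:55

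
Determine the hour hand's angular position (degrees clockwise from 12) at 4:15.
The hour hand moves 30 degrees per hour and 0.5 degrees per minute.
At 4:15: (4) x 30 + 15 x 0.5 = 120 + 7.5 = 127.5 degrees

Final answer: 127.5 degrees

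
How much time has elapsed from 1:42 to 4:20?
From 1:42 to 4:20:
(4 x 60 + 20) - (1 x 60 + 42) = 260 - 102 = 158 minutes
= 2 hours and 38 minutes

Final answer: 2 hours and 38 minutes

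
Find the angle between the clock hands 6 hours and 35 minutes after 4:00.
First find the time 6 hours and 35 minutes after 4:00.
Total minutes: 4 x 60 + 0 + 6 x 60 + 35 = 635.
635 mod 720 = 635 minutes = 10:35.
Now compute the angle at 10:35:
Hour hand: 10 x 30 + 35 x 0.5 = 317.5 degrees
Minute hand: 35 x 6 = 210 degrees
Difference: |317.5 - 210| = 107.5 degrees
The angle is 107.5 degrees

Final answer: 107.5 degrees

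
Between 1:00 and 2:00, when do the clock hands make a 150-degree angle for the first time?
At t minutes past 1:00, the hour hand is at 30 x 1 + 0.5t degrees and the minute hand is at 6t degrees.
The smaller angle between them is 150 degrees when |30H - 5.5t| = 150 or |30H - 5.5t| = 210.
With H = 1, solve 30 x 1 - 5.5t = +/- target for each target:
  t = (30 x 1 - 150) / 5.5 = -21.82 (outside (0, 60))
  t = (30 x 1 + 150) / 5.5 = 32.73
  t = (30 x 1 - 210) / 5.5 = -32.73 (outside (0, 60))
  t = (30 x 1 + 210) / 5.5 = 43.64
Valid solutions in (0, 60): {32.73, 43.64} minutes.
The first occurrence is t = 32.73 minutes.
The hands form a 150-degree angle at 32.73 minutes past 1:00.

Final answer: 32.73 minutes past 1:00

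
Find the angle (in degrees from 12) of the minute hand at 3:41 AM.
The minute hand moves 6 degrees per minute.
At 3:41: 41 x 6 = 246 degrees

Final answer: 246 degrees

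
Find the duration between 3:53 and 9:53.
From 3:53 to 9:53:
(9 x 60 + 53) - (3 x 60 + 53) = 593 - 233 = 360 minutes
= 6 hours

Final answer: 6 hours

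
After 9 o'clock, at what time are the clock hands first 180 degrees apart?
For hands to be 180 degrees apart: |30H - 5.5t| = 180
With H = 9: t = (30 x 9 + 180)/5.5 = 81.82 or t = (30 x 9 - 180)/5.5 = 16.36
First valid solution (0 < t < 60): t = 16.36 minutes
The hands are opposite at 16.36 minutes past 9:00.

Final answer: 16.36 minutes past 9:00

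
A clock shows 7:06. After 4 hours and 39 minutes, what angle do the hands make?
First find the time 4 hours and 39 minutes after 7:06.
Total minutes: 7 x 60 + 6 + 4 x 60 + 39 = 705.
705 mod 720 = 705 minutes = 11:45.
Now compute the angle at 11:45:
Hour hand: 11 x 30 + 45 x 0.5 = 352.5 degrees
Minute hand: 45 x 6 = 270 degrees
Difference: |352.5 - 270| = 82.5 degrees
The angle is 82.5 degrees

Final answer: 82.5 degrees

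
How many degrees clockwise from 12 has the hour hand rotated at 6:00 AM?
The hour hand moves 30 degrees per hour and 0.5 degrees per minute.
At 6:00: (6) x 30 + 0 x 0.5 = 180 + 0 = 180 degrees

Final answer: 180 degrees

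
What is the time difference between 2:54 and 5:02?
From 2:54 to 5:02:
(5 x 60 + 2) - (2 x 60 + 54) = 302 - 174 = 128 minutes
= 2 hours and 8 minutes

Final answer: 2 hours and 8 minutes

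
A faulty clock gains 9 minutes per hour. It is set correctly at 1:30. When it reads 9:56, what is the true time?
For every 60 true minutes, the faulty clock advances 69 minutes, so 1 faulty-clock minute corresponds to 60/69 true minutes.
From 1:30 to 9:56 on the faulty dial is 506 minutes.
True elapsed: 506 x 60/69 = 440 minutes = 7 hours and 20 minutes.
True time: 1:30 + 7 hours and 20 minutes = 8:50.

Final answer: 8:50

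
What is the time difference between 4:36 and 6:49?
From 4:36 to 6:49:
(6 x 60 + 49) - (4 x 60 + 36) = 409 - 276 = 133 minutes
= 2 hours and 13 minutes

Final answer: 2 hours and 13 minutes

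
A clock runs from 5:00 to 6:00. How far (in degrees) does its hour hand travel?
The hour hand moves 0.5 degrees per minute.
Time elapsed: 6:00 - 5:00 = 60 minutes
Angular displacement: 60 x 0.5 = 30 degrees

Final answer: 30 degrees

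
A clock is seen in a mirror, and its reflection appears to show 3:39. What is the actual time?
Reflection across the vertical (12-6) axis maps a hand at angle A degrees to (360 - A) degrees, which sends a reading of T minutes past 12:00 to (720 - T) minutes past 12:00.
Mirror reads 3:39 = 219 minutes past 12:00.
Actual time: (720 - 219) mod 720 = 501 minutes = 8:21.

Final answer: 8:21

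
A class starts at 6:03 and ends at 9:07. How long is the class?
From 6:03 to 9:07:
(9 x 60 + 7) - (6 x 60 + 3) = 547 - 363 = 184 minutes
= 3 hours and 4 minutes

Final answer: 3 hours and 4 minutes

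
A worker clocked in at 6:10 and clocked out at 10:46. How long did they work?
From 6:10 to 10:46:
(10 x 60 + 46) - (6 x 60 + 10) = 646 - 370 = 276 minutes
= 4 hours and 36 minutes

Final answer: 4 hours and 36 minutes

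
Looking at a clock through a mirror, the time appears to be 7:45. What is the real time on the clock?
Reflection across the vertical (12-6) axis maps a hand at angle A degrees to (360 - A) degrees, which sends a reading of T minutes past 12:00 to (720 - T) minutes past 12:00.
Mirror reads 7:45 = 465 minutes past 12:00.
Actual time: (720 - 465) mod 720 = 255 minutes = 4:15.

Final answer: 4:15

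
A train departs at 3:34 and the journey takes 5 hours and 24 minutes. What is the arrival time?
Starting time: 3:34
Adding 24 minutes to 34 minutes: 34 + 24 = 58 minutes
Adding 5 hours: 3 + 5 = 8
Final time: 8:58

Final answer: 8:58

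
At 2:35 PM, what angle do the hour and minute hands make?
Hour hand position: 2 x 30 + 35 x 0.5 = 77.5 degrees
Minute hand position: 35 x 6 = 210 degrees
Difference: |77.5 - 210| = 132.5 degrees
The angle between the hands is 132.5 degrees

Final answer: 132.5 degrees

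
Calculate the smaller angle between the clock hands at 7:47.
Hour hand position: 7 x 30 + 47 x 0.5 = 233.5 degrees
Minute hand position: 47 x 6 = 282 degrees
Difference: |233.5 - 282| = 48.5 degrees
The angle between the hands is 48.5 degrees

Final answer: 48.5 degrees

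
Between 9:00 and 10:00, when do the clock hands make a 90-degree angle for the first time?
At t minutes past 9:00, the hour hand is at 30 x 9 + 0.5t degrees and the minute hand is at 6t degrees.
The smaller angle between them is 90 degrees when |30H - 5.5t| = 90 or |30H - 5.5t| = 270.
With H = 9, solve 30 x 9 - 5.5t = +/- target for each target:
  t = (30 x 9 - 90) / 5.5 = 32.73
  t = (30 x 9 + 90) / 5.5 = 65.45 (outside (0, 60))
  t = (30 x 9 - 270) / 5.5 = 0 (outside (0, 60))
  t = (30 x 9 + 270) / 5.5 = 98.18 (outside (0, 60))
Valid solutions in (0, 60): {32.73} minutes.
The first occurrence is t = 32.73 minutes.
The hands form a 90-degree angle at 32.73 minutes past 9:00.

Final answer: 32.73 minutes past 9:00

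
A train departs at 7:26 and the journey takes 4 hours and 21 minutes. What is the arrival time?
Starting time: 7:26
Adding 21 minutes to 26 minutes: 26 + 21 = 47 minutes
Adding 4 hours: 7 + 4 = 11
Final time: 11:47

Final answer: 11:47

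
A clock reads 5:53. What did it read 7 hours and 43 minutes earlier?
Starting time: 5:53 = 353 total minutes past 12:00
Subtracting: 7 hours and 43 minutes = 463 minutes
353 - 463 = -110 (negative, add 12 hours = 720) = 610 minutes
= 10 hours and 10 minutes past 12:00 = 10:10

Final answer: 10:10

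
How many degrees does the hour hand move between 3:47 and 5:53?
The hour hand moves 0.5 degrees per minute.
Time elapsed: 5:53 - 3:47 = 126 minutes
Angular displacement: 126 x 0.5 = 63 degrees

Final answer: 63 degrees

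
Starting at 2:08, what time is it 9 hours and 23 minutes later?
Starting time: 2:08
Adding 23 minutes to 8 minutes: 8 + 23 = 31 minutes
Adding 9 hours: 2 + 9 = 11
Final time: 11:31

Final answer: 11:31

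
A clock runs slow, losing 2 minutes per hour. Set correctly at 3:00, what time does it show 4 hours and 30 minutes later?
For every 60 true minutes, the faulty clock advances 60 - 2 = 58 minutes.
True elapsed: 4 hours and 30 minutes = 270 minutes.
Faulty clock advances: 270 x 58/60 = 261 minutes (drift: 9 minutes behind).
Shown time: 3:00 + 261 minutes = 7:21.

Final answer: 7:21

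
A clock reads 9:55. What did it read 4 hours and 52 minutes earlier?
Starting time: 9:55 = 595 total minutes past 12:00
Subtracting: 4 hours and 52 minutes = 292 minutes
595 - 292 = 303 minutes
= 5 hours and 3 minutes past 12:00 = 5:03

Final answer: 5:03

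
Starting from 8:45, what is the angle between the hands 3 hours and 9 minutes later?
First find the time 3 hours and 9 minutes after 8:45.
Total minutes: 8 x 60 + 45 + 3 x 60 + 9 = 714.
714 mod 720 = 714 minutes = 11:54.
Now compute the angle at 11:54:
Hour hand: 11 x 30 + 54 x 0.5 = 357 degrees
Minute hand: 54 x 6 = 324 degrees
Difference: |357 - 324| = 33 degrees
The angle is 33 degrees

Final answer: 33 degrees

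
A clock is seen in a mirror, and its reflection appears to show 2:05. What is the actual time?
Reflection across the vertical (12-6) axis maps a hand at angle A degrees to (360 - A) degrees, which sends a reading of T minutes past 12:00 to (720 - T) minutes past 12:00.
Mirror reads 2:05 = 125 minutes past 12:00.
Actual time: (720 - 125) mod 720 = 595 minutes = 9:55.

Final answer: 9:55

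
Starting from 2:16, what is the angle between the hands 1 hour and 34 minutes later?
First find the time 1 hour and 34 minutes after 2:16.
Total minutes: 2 x 60 + 16 + 1 x 60 + 34 = 230.
230 mod 720 = 230 minutes = 3:50.
Now compute the angle at 3:50:
Hour hand: 3 x 30 + 50 x 0.5 = 115 degrees
Minute hand: 50 x 6 = 300 degrees
Difference: |115 - 300| = 185 degrees
Smaller angle: 360 - 185 = 175 degrees

Final answer: 175 degrees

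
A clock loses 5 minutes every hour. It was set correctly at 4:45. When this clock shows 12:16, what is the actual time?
For every 60 true minutes, the faulty clock advances 55 minutes, so 1 faulty-clock minute corresponds to 60/55 true minutes.
From 4:45 to 12:16 on the faulty dial is 451 minutes.
True elapsed: 451 x 60/55 = 492 minutes = 8 hours and 12 minutes.
True time: 4:45 + 8 hours and 12 minutes = 12:57.

Final answer: 12:57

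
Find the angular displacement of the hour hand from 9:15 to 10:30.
The hour hand moves 0.5 degrees per minute.
Time elapsed: 10:30 - 9:15 = 75 minutes
Angular displacement: 75 x 0.5 = 37.5 degrees

Final answer: 37.5 degrees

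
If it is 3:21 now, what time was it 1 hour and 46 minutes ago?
Starting time: 3:21 = 201 total minutes past 12:00
Subtracting: 1 hour and 46 minutes = 106 minutes
201 - 106 = 95 minutes
= 1 hour and 35 minutes past 12:00 = 1:35

Final answer: 1:35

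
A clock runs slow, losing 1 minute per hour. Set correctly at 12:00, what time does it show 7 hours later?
For every 60 true minutes, the faulty clock advances 60 - 1 = 59 minutes.
True elapsed: 7 hours = 420 minutes.
Faulty clock advances: 420 x 59/60 = 413 minutes (drift: 7 minutes behind).
Shown time: 12:00 + 413 minutes = 6:53.

Final answer: 6:53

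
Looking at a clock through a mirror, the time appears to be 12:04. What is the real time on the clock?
Reflection across the vertical (12-6) axis maps a hand at angle A degrees to (360 - A) degrees, which sends a reading of T minutes past 12:00 to (720 - T) minutes past 12:00.
Mirror reads 12:04 = 4 minutes past 12:00.
Actual time: (720 - 4) mod 720 = 716 minutes = 11:56.

Final answer: 11:56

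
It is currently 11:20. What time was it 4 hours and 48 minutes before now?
Starting time: 11:20 = 680 total minutes past 12:00
Subtracting: 4 hours and 48 minutes = 288 minutes
680 - 288 = 392 minutes
= 6 hours and 32 minutes past 12:00 = 6:32

Final answer: 6:32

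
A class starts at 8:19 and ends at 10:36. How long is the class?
From 8:19 to 10:36:
(10 x 60 + 36) - (8 x 60 + 19) = 636 - 499 = 137 minutes
= 2 hours and 17 minutes

Final answer: 2 hours and 17 minutes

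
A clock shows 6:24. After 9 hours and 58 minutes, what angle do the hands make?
First find the time 9 hours and 58 minutes after 6:24.
Total minutes: 6 x 60 + 24 + 9 x 60 + 58 = 982.
982 mod 720 = 262 minutes = 4:22.
Now compute the angle at 4:22:
Hour hand: 4 x 30 + 22 x 0.5 = 131 degrees
Minute hand: 22 x 6 = 132 degrees
Difference: |131 - 132| = 1 degrees
The angle is 1 degrees

Final answer: 1 degrees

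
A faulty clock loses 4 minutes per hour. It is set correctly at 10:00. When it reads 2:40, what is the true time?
For every 60 true minutes, the faulty clock advances 56 minutes, so 1 faulty-clock minute corresponds to 60/56 true minutes.
From 10:00 to 2:40 on the faulty dial is 280 minutes.
True elapsed: 280 x 60/56 = 300 minutes = 5 hours.
True time: 10:00 + 5 hours = 3:00.

Final answer: 3:00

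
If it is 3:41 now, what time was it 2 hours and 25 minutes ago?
Starting time: 3:41 = 221 total minutes past 12:00
Subtracting: 2 hours and 25 minutes = 145 minutes
221 - 145 = 76 minutes
= 1 hour and 16 minutes past 12:00 = 1:16

Final answer: 1:16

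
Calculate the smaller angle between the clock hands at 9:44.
Hour hand position: 9 x 30 + 44 x 0.5 = 292 degrees
Minute hand position: 44 x 6 = 264 degrees
Difference: |292 - 264| = 28 degrees
The angle between the hands is 28 degrees

Final answer: 28 degrees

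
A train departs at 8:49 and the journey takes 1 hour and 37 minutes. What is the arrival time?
Starting time: 8:49
Adding 37 minutes to 49 minutes: 49 + 37 = 86 minutes = 1 hour and 26 minutes
Adding 1 hour: 8 + 1 + 1 (carry) = 10
Final time: 10:26

Final answer: 10:26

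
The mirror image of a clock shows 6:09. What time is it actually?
Reflection across the vertical (12-6) axis maps a hand at angle A degrees to (360 - A) degrees, which sends a reading of T minutes past 12:00 to (720 - T) minutes past 12:00.
Mirror reads 6:09 = 369 minutes past 12:00.
Actual time: (720 - 369) mod 720 = 351 minutes = 5:51.

Final answer: 5:51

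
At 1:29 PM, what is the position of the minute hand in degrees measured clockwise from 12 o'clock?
The minute hand moves 6 degrees per minute.
At 1:29: 29 x 6 = 174 degrees

Final answer: 174 degrees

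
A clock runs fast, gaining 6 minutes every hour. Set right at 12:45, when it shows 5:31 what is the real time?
For every 60 true minutes, the faulty clock advances 66 minutes, so 1 faulty-clock minute corresponds to 60/66 true minutes.
From 12:45 to 5:31 on the faulty dial is 286 minutes.
True elapsed: 286 x 60/66 = 260 minutes = 4 hours and 20 minutes.
True time: 12:45 + 4 hours and 20 minutes = 5:05.

Final answer: 5:05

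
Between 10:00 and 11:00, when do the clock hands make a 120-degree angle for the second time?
At t minutes past 10:00, the hour hand is at 30 x 10 + 0.5t degrees and the minute hand is at 6t degrees.
The smaller angle between them is 120 degrees when |30H - 5.5t| = 120 or |30H - 5.5t| = 240.
With H = 10, solve 30 x 10 - 5.5t = +/- target for each target:
  t = (30 x 10 - 120) / 5.5 = 32.73
  t = (30 x 10 + 120) / 5.5 = 76.36 (outside (0, 60))
  t = (30 x 10 - 240) / 5.5 = 10.91
  t = (30 x 10 + 240) / 5.5 = 98.18 (outside (0, 60))
Valid solutions in (0, 60): {10.91, 32.73} minutes.
The second occurrence is t = 32.73 minutes.
The hands form a 120-degree angle at 32.73 minutes past 10:00.

Final answer: 32.73 minutes past 10:00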